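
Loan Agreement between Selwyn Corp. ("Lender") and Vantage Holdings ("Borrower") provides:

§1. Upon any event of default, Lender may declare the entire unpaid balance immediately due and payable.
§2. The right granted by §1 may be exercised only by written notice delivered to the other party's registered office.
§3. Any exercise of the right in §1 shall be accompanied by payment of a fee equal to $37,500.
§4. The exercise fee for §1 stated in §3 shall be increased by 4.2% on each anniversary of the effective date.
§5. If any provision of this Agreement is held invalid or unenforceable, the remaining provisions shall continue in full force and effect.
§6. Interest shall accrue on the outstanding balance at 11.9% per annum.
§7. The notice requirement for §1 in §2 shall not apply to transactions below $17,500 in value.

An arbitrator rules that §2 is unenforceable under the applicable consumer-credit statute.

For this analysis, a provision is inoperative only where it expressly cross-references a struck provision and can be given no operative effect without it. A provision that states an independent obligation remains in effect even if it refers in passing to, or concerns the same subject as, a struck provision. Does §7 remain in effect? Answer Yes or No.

§2 is struck. §7 has no operative effect of its own apart from §2 and is therefore inoperative. §5 is a severability clause and preserves every provision that can still be given independent effect. That leaves §1, §3, §4, §5, and §6 in effect. §7 is among the inoperative provisions, so the answer is no.

No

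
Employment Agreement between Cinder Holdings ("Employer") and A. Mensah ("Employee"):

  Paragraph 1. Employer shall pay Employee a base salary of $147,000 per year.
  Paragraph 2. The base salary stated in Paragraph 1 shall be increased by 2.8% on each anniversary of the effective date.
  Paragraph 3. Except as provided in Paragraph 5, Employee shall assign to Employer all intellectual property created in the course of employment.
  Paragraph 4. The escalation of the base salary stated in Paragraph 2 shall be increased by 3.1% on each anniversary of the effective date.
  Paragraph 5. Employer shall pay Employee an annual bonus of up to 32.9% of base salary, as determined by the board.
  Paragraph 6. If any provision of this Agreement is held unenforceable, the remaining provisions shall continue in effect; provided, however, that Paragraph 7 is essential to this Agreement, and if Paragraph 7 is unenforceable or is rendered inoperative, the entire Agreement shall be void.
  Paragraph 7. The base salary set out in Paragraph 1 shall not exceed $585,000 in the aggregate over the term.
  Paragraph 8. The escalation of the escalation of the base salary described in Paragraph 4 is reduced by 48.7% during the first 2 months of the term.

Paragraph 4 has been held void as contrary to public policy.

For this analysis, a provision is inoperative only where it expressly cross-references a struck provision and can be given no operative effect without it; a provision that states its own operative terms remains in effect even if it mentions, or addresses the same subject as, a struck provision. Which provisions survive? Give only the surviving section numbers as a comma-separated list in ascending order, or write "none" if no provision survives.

1, 2, 3, 5, 6, 7

Paragraph 4 is struck. The whole of Paragraph 8 is the introductory reduction to the escalation of the escalation of the base salary, defined by reference to Paragraph 4, so Paragraph 8 cannot stand once Paragraph 4 is removed. Paragraph 6 makes Paragraph 7 an essential term, but Paragraph 7 is unaffected, so the severability proviso in Paragraph 6 preserves the remaining provisions. The provisions still in force are Paragraph 1, Paragraph 2, Paragraph 3, Paragraph 5, Paragraph 6, and Paragraph 7.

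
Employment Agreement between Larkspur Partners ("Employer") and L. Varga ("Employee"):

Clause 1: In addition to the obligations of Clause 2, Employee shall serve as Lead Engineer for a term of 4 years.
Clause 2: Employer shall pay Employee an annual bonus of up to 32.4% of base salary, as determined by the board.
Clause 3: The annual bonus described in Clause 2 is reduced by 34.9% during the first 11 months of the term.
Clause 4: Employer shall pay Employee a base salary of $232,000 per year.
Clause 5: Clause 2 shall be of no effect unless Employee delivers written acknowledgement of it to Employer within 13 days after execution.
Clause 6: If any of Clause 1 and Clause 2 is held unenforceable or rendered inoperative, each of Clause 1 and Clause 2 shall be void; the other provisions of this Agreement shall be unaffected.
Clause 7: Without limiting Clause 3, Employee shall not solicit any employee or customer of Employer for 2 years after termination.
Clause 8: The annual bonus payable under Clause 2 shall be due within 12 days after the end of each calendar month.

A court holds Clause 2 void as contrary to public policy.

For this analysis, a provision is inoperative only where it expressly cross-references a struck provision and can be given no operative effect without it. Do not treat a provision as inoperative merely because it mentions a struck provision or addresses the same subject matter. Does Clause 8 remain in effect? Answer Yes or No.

Clause 2 is struck. The whole of Clause 3 is the introductory reduction to the annual bonus, defined by reference to Clause 2, so Clause 3 cannot stand once Clause 2 is removed. Clause 5 operates only by reference to Clause 2, so it falls with Clause 2. Clause 8 has no operative effect of its own apart from Clause 2 and is therefore inoperative. Although Clause 7 refers to Clause 3, its operative terms do not depend on Clause 3, so it remains in effect. Clause 6 declares Clause 1 and Clause 2 mutually dependent; since one of them has fallen, all of them are of no effect. That brings down Clause 1 as well. The remainder continues in force under Clause 6. That leaves Clause 4, Clause 6, and Clause 7 in effect. Clause 8 is among the inoperative provisions, so the answer is no.

No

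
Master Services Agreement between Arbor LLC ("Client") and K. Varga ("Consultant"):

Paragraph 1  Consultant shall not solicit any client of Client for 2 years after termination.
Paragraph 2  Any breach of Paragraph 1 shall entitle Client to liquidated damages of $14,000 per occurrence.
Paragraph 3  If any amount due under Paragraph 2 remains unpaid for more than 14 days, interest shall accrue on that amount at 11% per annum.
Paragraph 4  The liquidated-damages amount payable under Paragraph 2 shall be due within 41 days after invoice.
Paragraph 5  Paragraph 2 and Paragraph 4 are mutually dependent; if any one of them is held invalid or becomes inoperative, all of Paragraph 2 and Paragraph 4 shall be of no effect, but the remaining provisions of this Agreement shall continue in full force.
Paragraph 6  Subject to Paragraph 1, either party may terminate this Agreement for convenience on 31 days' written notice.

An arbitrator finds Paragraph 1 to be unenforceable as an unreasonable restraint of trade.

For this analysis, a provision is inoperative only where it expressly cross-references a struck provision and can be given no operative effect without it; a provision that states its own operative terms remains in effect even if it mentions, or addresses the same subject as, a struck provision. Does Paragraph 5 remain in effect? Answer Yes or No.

Paragraph 1 is struck. Paragraph 2 has no operative effect of its own apart from Paragraph 1 and is therefore inoperative. Paragraph 3 operates only by reference to Paragraph 2, so it falls with Paragraph 2. The whole of Paragraph 4 is the payment deadline for the liquidated-damages amount, defined by reference to Paragraph 2, so Paragraph 4 cannot stand once Paragraph 2 is removed. Paragraph 6 mentions Paragraph 1 but its own obligation stands independently of Paragraph 1, so Paragraph 6 is not affected. Paragraph 5 declares Paragraph 2 and Paragraph 4 mutually dependent; since one of them has fallen, all of them are of no effect. The remainder continues in force under Paragraph 5. That leaves Paragraph 5 and Paragraph 6 in effect. Paragraph 5 is among the surviving provisions, so the answer is yes.

Yes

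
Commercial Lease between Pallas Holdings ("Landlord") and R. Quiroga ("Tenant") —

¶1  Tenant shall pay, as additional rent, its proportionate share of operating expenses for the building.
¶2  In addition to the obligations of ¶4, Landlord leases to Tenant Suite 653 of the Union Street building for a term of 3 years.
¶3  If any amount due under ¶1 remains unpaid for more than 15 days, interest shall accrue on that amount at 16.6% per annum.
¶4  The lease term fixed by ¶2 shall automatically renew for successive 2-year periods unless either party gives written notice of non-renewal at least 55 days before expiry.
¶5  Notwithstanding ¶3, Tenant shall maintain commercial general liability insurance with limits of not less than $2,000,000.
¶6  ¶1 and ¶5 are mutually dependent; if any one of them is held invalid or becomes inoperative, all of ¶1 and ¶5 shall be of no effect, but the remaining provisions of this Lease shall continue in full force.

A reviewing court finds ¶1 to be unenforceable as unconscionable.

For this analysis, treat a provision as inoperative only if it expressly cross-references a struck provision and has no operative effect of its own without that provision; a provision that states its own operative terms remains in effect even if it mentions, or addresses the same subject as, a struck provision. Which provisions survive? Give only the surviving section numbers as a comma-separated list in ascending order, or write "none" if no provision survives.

¶1 is struck. The whole of ¶3 is the default interest on the operating-expense charge, defined by reference to ¶1, so ¶3 cannot stand once ¶1 is removed. ¶6 declares ¶1 and ¶5 mutually dependent; since one of them has fallen, all of them are of no effect. That brings down ¶5 as well. The remainder continues in force under ¶6. ¶2, ¶4, and ¶6 remain in effect.

2, 4, 6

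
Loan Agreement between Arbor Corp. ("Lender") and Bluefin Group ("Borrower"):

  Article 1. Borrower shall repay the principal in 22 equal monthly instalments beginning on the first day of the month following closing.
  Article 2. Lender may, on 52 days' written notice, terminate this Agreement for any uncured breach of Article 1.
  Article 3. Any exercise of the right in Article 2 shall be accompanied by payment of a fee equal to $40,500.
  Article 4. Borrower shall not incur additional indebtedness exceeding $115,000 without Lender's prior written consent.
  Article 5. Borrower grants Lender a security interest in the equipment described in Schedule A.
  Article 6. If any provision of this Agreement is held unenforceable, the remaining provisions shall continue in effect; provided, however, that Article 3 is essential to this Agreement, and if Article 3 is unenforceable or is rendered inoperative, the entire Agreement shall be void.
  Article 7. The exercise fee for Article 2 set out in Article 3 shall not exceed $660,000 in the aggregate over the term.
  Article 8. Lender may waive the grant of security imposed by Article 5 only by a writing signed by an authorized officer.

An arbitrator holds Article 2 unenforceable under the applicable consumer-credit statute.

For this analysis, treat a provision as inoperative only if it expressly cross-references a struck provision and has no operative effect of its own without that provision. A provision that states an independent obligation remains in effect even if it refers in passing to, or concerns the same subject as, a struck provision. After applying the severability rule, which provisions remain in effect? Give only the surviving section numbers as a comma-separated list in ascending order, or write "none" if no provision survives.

none

Article 2 is struck. Article 3 merely fixes the exercise fee for Article 2; with Article 2 gone it has nothing to operate on and falls away. Article 7 operates only by reference to Article 3, so it falls with Article 3. Article 6 makes Article 3 an essential term, and Article 3 has been rendered inoperative by the cascade; under Article 6, the entire Agreement is therefore void. No provision of the Agreement survives.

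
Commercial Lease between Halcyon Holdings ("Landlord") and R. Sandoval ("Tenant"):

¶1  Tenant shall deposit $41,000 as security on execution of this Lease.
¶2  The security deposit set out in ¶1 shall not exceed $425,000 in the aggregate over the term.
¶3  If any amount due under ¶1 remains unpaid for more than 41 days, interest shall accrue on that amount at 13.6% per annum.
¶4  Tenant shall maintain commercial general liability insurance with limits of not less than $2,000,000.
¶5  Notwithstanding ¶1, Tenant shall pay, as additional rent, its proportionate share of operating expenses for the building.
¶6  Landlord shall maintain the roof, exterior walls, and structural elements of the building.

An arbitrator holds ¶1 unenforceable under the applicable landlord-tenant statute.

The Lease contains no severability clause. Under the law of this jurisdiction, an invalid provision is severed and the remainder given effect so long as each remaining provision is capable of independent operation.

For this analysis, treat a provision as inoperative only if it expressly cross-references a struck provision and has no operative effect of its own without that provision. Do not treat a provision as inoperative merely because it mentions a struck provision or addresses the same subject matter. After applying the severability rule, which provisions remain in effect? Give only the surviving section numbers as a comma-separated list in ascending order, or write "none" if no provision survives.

4, 5, 6

¶1 is struck. The whole of ¶2 is the aggregate cap on the security deposit, defined by reference to ¶1, so ¶2 cannot stand once ¶1 is removed. ¶3 operates only by reference to ¶1, so it falls with ¶1. ¶5 mentions ¶1 but its own obligation stands independently of ¶1, so ¶5 is not affected. Under the stated default rule, only provisions that cannot operate independently fall away; the rest are enforced. That leaves ¶4, ¶5, and ¶6 in effect.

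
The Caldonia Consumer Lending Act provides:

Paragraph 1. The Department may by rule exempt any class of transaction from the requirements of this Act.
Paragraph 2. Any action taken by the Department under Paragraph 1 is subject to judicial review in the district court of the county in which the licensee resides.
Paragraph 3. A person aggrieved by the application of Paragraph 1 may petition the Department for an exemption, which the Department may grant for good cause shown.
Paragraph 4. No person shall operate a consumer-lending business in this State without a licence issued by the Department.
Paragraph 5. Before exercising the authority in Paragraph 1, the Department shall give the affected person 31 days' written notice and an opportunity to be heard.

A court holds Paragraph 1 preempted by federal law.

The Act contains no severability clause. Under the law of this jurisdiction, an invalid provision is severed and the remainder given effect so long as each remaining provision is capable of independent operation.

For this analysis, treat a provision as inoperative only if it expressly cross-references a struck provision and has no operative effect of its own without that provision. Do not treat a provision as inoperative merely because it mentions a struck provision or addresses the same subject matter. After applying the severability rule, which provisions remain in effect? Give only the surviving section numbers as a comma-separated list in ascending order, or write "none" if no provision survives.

Paragraph 1 is struck. Paragraph 2 operates only by reference to Paragraph 1, so it falls with Paragraph 1. The only function of Paragraph 3 is the exemption procedure for Paragraph 1, so it cannot stand once Paragraph 1 is removed. The only function of Paragraph 5 is the notice-and-hearing requirement for Paragraph 1, so it cannot stand once Paragraph 1 is removed. Under the stated default rule, only provisions that cannot operate independently fall away; the rest are enforced. Only Paragraph 4 remains in effect.

4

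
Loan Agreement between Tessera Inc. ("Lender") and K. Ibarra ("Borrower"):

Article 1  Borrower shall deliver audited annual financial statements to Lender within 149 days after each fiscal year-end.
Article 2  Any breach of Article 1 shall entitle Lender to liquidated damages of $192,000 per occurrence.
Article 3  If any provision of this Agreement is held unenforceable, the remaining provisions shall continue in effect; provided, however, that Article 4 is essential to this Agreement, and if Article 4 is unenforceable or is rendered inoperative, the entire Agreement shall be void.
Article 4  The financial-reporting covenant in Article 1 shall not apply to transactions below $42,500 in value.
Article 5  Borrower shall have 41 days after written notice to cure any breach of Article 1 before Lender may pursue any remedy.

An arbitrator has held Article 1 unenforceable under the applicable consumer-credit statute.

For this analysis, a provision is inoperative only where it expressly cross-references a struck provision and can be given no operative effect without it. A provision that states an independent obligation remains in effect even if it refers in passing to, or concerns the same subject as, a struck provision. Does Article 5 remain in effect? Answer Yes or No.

Article 1 is struck. The whole of Article 2 is the liquidated-damages amount, defined by reference to Article 1, so Article 2 cannot stand once Article 1 is removed. Article 4 operates only by reference to Article 1, so it falls with Article 1. Article 5 merely fixes the cure period for breach of Article 1; with Article 1 gone it has nothing to operate on and falls away. Article 3 makes Article 4 an essential term, and Article 4 has been rendered inoperative by the cascade; under Article 3, the entire Agreement is therefore void. No provision of the Agreement survives. Article 5 is among the inoperative provisions, so the answer is no.

No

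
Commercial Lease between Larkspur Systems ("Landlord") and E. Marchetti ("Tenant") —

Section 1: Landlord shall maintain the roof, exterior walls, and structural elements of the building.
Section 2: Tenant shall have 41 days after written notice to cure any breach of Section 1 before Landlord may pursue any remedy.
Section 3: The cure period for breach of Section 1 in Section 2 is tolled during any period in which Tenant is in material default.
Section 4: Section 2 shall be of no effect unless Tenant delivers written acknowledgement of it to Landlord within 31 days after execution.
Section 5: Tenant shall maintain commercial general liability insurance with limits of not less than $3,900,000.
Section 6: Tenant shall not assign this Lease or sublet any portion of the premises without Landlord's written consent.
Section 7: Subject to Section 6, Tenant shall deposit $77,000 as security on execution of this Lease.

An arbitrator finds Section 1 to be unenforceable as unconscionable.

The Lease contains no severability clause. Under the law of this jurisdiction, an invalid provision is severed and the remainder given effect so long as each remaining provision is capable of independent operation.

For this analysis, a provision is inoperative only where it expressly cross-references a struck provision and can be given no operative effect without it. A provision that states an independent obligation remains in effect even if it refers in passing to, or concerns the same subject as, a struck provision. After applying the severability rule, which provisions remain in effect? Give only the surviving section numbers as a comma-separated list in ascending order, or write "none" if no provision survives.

Section 1 is struck. Section 2 operates only by reference to Section 1, so it falls with Section 1. The whole of Section 3 is the tolling of the cure period for breach of Section 1, defined by reference to Section 2, so Section 3 cannot stand once Section 2 is removed. Section 4 merely fixes the acknowledgement condition for Section 2; with Section 2 gone it has nothing to operate on and falls away. With no severability clause, the stated default rule severs what cannot stand and enforces each remaining provision that can operate on its own. Section 5, Section 6, and Section 7 remain in effect.

5, 6, 7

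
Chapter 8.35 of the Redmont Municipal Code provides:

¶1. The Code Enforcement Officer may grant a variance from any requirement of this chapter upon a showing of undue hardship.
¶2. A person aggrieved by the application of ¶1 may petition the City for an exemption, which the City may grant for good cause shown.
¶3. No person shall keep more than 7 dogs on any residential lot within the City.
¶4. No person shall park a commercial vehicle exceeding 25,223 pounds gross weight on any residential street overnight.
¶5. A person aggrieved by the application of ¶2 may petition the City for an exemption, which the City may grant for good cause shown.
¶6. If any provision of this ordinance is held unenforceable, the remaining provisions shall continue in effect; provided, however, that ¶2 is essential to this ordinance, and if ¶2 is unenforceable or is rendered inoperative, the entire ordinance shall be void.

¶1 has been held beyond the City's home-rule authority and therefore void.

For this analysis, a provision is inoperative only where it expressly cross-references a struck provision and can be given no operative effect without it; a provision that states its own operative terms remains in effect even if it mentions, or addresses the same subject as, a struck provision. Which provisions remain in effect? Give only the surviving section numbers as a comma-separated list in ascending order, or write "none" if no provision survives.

¶1 is struck. ¶2 has no operative effect of its own apart from ¶1 and is therefore inoperative. ¶5 merely fixes the exemption procedure for ¶2; with ¶2 gone it has nothing to operate on and falls away. ¶6 makes ¶2 an essential term, and ¶2 has been rendered inoperative by the cascade; under ¶6, the entire ordinance is therefore void. No provision of the ordinance survives.

none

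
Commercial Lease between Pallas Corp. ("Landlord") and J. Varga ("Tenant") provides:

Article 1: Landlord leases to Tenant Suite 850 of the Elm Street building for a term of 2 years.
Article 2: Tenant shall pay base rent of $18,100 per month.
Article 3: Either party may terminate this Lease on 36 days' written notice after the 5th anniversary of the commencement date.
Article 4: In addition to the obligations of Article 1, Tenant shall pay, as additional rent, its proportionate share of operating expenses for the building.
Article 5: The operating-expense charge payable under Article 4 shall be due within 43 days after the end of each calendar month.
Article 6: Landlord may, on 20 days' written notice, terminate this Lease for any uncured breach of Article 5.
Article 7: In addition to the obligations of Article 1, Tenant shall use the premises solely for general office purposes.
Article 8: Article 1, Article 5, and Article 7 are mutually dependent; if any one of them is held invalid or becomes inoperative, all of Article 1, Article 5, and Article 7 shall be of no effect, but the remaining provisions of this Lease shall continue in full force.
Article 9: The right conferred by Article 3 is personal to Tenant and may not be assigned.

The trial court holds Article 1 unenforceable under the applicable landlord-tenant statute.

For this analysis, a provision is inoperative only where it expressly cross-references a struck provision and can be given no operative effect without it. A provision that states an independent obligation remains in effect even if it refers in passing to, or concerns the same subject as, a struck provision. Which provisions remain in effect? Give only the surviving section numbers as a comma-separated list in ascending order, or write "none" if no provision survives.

2, 3, 4, 8, 9

Article 1 is struck. Article 4 mentions Article 1 but its own obligation stands independently of Article 1, so Article 4 is not affected. Nothing else in the Lease is defined by reference to Article 1. Article 8 declares Article 1, Article 5, and Article 7 mutually dependent; since one of them has fallen, all of them are of no effect. That brings down Article 5 and Article 7 as well. Article 6 in turn depends solely on a provision now struck and likewise falls. The remainder continues in force under Article 8. The provisions still in force are Article 2, Article 3, Article 4, Article 8, and Article 9.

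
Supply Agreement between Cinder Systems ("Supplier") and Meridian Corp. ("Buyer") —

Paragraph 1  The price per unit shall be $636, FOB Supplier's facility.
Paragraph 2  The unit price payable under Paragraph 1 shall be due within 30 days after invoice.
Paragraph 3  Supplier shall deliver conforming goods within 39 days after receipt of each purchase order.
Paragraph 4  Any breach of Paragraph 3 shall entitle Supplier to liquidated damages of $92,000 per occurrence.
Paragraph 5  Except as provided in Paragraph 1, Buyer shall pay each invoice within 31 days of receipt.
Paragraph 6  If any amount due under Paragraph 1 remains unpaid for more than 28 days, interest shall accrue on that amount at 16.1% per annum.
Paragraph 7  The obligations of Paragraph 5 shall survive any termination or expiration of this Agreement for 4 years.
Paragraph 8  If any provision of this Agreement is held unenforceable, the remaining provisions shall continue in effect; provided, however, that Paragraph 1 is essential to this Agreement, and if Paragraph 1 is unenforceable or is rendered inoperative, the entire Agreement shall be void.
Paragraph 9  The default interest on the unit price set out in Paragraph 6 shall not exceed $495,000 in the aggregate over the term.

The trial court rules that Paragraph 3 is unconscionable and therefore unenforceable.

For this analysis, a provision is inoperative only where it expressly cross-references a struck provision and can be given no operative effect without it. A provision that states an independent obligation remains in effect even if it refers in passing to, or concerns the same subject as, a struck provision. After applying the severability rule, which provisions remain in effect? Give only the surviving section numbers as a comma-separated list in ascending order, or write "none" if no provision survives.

Paragraph 3 is struck. Paragraph 4 does nothing except set the liquidated-damages amount by reference to Paragraph 3; with Paragraph 3 gone it has no independent effect and is inoperative. Paragraph 8 makes Paragraph 1 an essential term, but Paragraph 1 is unaffected, so the severability proviso in Paragraph 8 preserves the remaining provisions. That leaves Paragraph 1, Paragraph 2, Paragraph 5, Paragraph 6, Paragraph 7, Paragraph 8, and Paragraph 9 in effect.

1, 2, 5, 6, 7, 8, 9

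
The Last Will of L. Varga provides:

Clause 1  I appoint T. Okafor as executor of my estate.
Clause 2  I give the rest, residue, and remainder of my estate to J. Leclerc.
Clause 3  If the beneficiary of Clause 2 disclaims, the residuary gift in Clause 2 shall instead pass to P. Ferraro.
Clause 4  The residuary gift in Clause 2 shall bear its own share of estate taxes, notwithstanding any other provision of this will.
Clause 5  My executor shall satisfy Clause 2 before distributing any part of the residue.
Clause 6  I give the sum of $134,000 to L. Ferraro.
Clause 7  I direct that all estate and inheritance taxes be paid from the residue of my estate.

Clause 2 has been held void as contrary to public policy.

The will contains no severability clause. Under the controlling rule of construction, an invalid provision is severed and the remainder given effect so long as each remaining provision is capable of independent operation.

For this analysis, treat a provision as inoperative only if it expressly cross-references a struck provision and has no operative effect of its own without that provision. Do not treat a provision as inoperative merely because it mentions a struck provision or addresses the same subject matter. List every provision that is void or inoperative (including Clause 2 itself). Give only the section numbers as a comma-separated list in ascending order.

Clause 2 is struck. The only function of Clause 3 is the alternative disposition for Clause 2, so it cannot stand once Clause 2 is removed. Clause 4 has no operative effect of its own apart from Clause 2 and is therefore inoperative. The only function of Clause 5 is the priority direction for Clause 2, so it cannot stand once Clause 2 is removed. With no severability clause, the stated default rule severs what cannot stand and enforces each remaining provision that can operate on its own. That leaves Clause 1, Clause 6, and Clause 7 in effect.

2, 3, 4, 5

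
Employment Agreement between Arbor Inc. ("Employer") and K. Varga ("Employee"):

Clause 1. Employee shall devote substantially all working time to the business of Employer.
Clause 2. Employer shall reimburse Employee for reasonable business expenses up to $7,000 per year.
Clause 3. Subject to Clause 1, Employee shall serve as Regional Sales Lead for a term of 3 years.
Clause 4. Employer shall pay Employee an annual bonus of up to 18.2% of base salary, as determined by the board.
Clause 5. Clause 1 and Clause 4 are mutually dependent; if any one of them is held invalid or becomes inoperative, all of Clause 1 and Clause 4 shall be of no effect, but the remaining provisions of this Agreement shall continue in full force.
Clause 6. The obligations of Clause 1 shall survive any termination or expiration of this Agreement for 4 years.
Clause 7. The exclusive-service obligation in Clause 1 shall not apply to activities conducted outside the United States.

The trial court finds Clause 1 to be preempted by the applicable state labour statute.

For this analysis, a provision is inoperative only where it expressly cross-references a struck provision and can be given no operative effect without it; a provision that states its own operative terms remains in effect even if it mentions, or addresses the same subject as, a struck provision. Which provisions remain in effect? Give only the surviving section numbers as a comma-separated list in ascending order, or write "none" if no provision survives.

Clause 1 is struck. Clause 6 has no operative effect of its own apart from Clause 1 and is therefore inoperative. Clause 7 does nothing except set the carve-out from the exclusive-service obligation by reference to Clause 1; with Clause 1 gone it has no independent effect and is inoperative. Although Clause 3 refers to Clause 1, its operative terms do not depend on Clause 1, so it remains in effect. Clause 5 declares Clause 1 and Clause 4 mutually dependent; since one of them has fallen, all of them are of no effect. That brings down Clause 4 as well. The remainder continues in force under Clause 5. The provisions still in force are Clause 2, Clause 3, and Clause 5.

2, 3, 5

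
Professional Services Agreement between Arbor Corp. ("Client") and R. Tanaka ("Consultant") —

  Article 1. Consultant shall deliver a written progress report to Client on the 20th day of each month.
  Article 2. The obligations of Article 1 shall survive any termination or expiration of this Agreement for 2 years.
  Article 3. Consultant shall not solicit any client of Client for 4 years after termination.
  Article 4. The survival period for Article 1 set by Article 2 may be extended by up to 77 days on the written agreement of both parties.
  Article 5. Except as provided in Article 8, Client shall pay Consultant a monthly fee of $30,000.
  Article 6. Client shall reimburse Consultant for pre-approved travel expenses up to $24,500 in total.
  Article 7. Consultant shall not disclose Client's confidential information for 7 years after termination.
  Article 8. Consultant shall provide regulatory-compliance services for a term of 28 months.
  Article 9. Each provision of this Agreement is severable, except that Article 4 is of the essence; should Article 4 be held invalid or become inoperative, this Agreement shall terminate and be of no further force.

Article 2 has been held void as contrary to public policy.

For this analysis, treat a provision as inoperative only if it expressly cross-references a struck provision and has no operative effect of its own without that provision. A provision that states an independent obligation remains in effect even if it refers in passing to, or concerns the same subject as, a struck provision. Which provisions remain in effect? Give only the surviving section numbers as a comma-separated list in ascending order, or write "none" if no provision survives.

Article 2 is struck. The whole of Article 4 is the extension of the survival period for Article 1, defined by reference to Article 2, so Article 4 cannot stand once Article 2 is removed. Article 9 makes Article 4 an essential term, and Article 4 has been rendered inoperative by the cascade; under Article 9, the entire Agreement is therefore void. No provision of the Agreement survives.

none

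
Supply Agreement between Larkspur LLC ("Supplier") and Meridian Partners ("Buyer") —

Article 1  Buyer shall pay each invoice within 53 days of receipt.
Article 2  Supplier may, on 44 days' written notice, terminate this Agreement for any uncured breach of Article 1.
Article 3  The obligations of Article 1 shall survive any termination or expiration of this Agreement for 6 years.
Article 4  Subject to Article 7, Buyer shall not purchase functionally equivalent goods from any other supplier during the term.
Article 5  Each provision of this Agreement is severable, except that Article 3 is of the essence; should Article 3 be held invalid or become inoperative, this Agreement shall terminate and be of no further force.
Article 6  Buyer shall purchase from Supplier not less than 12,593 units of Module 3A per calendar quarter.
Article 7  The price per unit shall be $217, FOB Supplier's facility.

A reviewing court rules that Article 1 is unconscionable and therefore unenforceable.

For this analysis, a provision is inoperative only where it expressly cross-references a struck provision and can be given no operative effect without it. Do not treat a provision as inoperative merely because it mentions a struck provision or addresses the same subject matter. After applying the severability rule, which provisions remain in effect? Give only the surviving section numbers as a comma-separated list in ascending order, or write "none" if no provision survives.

none

Article 1 is struck. The only function of Article 2 is the termination right for breach of Article 1, so it cannot stand once Article 1 is removed. Article 3 has no operative effect of its own apart from Article 1 and is therefore inoperative. Article 5 makes Article 3 an essential term, and Article 3 has been rendered inoperative by the cascade; under Article 5, the entire Agreement is therefore void. No provision of the Agreement survives.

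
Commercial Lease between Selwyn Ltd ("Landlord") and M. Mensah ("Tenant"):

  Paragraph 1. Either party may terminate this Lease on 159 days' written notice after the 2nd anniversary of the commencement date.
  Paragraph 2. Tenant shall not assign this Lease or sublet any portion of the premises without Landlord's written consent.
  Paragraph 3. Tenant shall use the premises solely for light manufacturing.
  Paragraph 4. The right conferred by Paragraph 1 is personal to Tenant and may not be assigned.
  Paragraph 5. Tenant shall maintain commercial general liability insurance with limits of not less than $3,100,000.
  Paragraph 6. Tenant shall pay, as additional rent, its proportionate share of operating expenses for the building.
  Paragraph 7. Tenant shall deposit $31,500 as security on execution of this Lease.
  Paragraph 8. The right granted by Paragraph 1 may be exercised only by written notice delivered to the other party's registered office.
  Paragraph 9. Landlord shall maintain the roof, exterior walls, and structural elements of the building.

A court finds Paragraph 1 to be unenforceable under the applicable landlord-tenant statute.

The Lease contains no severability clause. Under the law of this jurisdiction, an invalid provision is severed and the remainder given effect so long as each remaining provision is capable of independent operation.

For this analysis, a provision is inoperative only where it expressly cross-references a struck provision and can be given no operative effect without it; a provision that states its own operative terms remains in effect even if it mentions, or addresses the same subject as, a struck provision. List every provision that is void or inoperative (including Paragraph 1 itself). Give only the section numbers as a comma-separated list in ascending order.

Paragraph 1 is struck. Paragraph 4 operates only by reference to Paragraph 1, so it falls with Paragraph 1. Paragraph 8 operates only by reference to Paragraph 1, so it falls with Paragraph 1. Under the stated default rule, only provisions that cannot operate independently fall away; the rest are enforced. Paragraph 2, Paragraph 3, Paragraph 5, Paragraph 6, Paragraph 7, and Paragraph 9 remain in effect.

1, 4, 8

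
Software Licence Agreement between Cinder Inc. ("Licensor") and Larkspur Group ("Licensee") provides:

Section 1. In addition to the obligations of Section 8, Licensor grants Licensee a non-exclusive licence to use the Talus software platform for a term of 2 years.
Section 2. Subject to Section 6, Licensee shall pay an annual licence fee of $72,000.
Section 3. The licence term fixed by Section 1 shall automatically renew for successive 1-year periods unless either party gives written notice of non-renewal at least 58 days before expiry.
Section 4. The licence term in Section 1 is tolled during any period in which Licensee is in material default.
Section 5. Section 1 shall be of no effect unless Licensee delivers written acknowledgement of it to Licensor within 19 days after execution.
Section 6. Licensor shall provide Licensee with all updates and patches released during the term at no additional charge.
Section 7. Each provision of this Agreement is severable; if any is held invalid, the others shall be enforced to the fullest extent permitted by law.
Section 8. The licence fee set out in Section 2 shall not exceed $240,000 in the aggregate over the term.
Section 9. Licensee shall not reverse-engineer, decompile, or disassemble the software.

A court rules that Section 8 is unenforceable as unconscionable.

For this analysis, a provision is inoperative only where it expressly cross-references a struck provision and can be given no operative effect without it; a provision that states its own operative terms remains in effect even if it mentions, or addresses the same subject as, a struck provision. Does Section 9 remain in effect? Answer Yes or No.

Yes

Section 8 is struck. Section 1 mentions Section 8 but its own obligation stands independently of Section 8, so Section 1 is not affected. No other provision's operative terms depend on Section 8. Under the severability clause in Section 7, the remaining provisions continue in force. That leaves Section 1, Section 2, Section 3, Section 4, Section 5, Section 6, Section 7, and Section 9 in effect. Section 9 is among the surviving provisions, so the answer is yes.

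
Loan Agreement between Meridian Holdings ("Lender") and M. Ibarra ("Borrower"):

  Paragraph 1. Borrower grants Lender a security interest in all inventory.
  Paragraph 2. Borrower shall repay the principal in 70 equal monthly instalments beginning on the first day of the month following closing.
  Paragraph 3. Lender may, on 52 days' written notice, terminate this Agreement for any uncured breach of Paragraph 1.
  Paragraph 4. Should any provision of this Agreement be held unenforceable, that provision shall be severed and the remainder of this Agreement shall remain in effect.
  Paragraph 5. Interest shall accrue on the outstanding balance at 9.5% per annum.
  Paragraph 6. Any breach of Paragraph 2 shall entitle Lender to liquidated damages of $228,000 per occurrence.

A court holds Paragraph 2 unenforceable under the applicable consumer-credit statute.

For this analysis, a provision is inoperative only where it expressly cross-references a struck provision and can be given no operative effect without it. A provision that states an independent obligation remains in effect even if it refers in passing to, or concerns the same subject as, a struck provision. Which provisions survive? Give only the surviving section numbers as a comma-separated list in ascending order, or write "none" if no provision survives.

1, 3, 4, 5

Paragraph 2 is struck. Paragraph 6 operates only by reference to Paragraph 2, so it falls with Paragraph 2. Under the severability clause in Paragraph 4, the remaining provisions continue in force. That leaves Paragraph 1, Paragraph 3, Paragraph 4, and Paragraph 5 in effect.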